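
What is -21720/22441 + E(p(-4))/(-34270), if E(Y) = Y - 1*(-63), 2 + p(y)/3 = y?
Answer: -149070849/153810614 ≈ -0.96918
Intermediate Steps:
p(y) = -6 + 3*y
E(Y) = 63 + Y (E(Y) = Y + 63 = 63 + Y)
-21720/22441 + E(p(-4))/(-34270) = -21720/22441 + (63 + (-6 + 3*(-4)))/(-34270) = -21720*1/22441 + (63 + (-6 - 12))*(-1/34270) = -21720/22441 + (63 - 18)*(-1/34270) = -21720/22441 + 45*(-1/34270) = -21720/22441 - 9/6854 = -149070849/153810614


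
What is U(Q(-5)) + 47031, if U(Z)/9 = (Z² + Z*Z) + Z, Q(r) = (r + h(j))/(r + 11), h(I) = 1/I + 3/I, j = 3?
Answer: 423290/9 ≈ 47032.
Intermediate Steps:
h(I) = 4/I (h(I) = 1/I + 3/I = 4/I)
Q(r) = (4/3 + r)/(11 + r) (Q(r) = (r + 4/3)/(r + 11) = (r + 4*(⅓))/(11 + r) = (r + 4/3)/(11 + r) = (4/3 + r)/(11 + r))
U(Z) = 9*Z + 18*Z² (U(Z) = 9*((Z² + Z*Z) + Z) = 9*((Z² + Z²) + Z) = 9*(2*Z² + Z) = 9*(Z + 2*Z²) = 9*Z + 18*Z²)
U(Q(-5)) + 47031 = 9*((4/3 - 5)/(11 - 5))*(1 + 2*((4/3 - 5)/(11 - 5))) + 47031 = 9*(-11/3/6)*(1 + 2*(-11/3/6)) + 47031 = 9*((⅙)*(-11/3))*(1 + 2*((⅙)*(-11/3))) + 47031 = 9*(-11/18)*(1 + 2*(-11/18)) + 47031 = 9*(-11/18)*(1 - 11/9) + 47031 = 9*(-11/18)*(-2/9) + 47031 = 11/9 + 47031 = 423290/9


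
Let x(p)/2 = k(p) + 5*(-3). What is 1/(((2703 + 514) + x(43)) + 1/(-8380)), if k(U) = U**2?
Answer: 8380/57696299 ≈ 0.00014524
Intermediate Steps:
x(p) = -30 + 2*p**2 (x(p) = 2*(p**2 + 5*(-3)) = 2*(p**2 - 15) = 2*(-15 + p**2) = -30 + 2*p**2)
1/(((2703 + 514) + x(43)) + 1/(-8380)) = 1/(((2703 + 514) + (-30 + 2*43**2)) + 1/(-8380)) = 1/((3217 + (-30 + 2*1849)) - 1/8380) = 1/((3217 + (-30 + 3698)) - 1/8380) = 1/((3217 + 3668) - 1/8380) = 1/(6885 - 1/8380) = 1/(57696299/8380) = 8380/57696299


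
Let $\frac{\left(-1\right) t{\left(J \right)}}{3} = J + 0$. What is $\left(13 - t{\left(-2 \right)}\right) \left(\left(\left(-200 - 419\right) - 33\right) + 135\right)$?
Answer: $-3619$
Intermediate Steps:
$t{\left(J \right)} = - 3 J$ ($t{\left(J \right)} = - 3 \left(J + 0\right) = - 3 J$)
$\left(13 - t{\left(-2 \right)}\right) \left(\left(\left(-200 - 419\right) - 33\right) + 135\right) = \left(13 - \left(-3\right) \left(-2\right)\right) \left(\left(\left(-200 - 419\right) - 33\right) + 135\right) = \left(13 - 6\right) \left(\left(-619 - 33\right) + 135\right) = \left(13 - 6\right) \left(-652 + 135\right) = 7 \left(-517\right) = -3619$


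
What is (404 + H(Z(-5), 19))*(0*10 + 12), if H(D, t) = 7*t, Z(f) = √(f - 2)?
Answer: 6444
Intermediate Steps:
Z(f) = √(-2 + f)
(404 + H(Z(-5), 19))*(0*10 + 12) = (404 + 7*19)*(0*10 + 12) = (404 + 133)*(0 + 12) = 537*12 = 6444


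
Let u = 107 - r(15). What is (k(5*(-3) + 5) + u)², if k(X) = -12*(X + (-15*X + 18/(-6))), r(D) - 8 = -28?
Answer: 2301289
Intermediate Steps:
r(D) = -20 (r(D) = 8 - 28 = -20)
u = 127 (u = 107 - 1*(-20) = 107 + 20 = 127)
k(X) = 36 + 168*X (k(X) = -12*(X + (-15*X + 18*(-⅙))) = -12*(X + (-15*X - 3)) = -12*(X + (-3 - 15*X)) = -12*(-3 - 14*X) = 36 + 168*X)
(k(5*(-3) + 5) + u)² = ((36 + 168*(5*(-3) + 5)) + 127)² = ((36 + 168*(-15 + 5)) + 127)² = ((36 + 168*(-10)) + 127)² = ((36 - 1680) + 127)² = (-1644 + 127)² = (-1517)² = 2301289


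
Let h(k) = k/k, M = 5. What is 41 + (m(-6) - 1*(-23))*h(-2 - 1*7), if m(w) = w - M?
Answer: 53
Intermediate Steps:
h(k) = 1
m(w) = -5 + w (m(w) = w - 1*5 = w - 5 = -5 + w)
41 + (m(-6) - 1*(-23))*h(-2 - 1*7) = 41 + ((-5 - 6) - 1*(-23))*1 = 41 + (-11 + 23)*1 = 41 + 12*1 = 41 + 12 = 53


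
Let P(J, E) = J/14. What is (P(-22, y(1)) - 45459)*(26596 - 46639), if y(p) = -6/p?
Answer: 6378163632/7 ≈ 9.1117e+8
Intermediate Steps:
P(J, E) = J/14 (P(J, E) = J*(1/14) = J/14)
(P(-22, y(1)) - 45459)*(26596 - 46639) = ((1/14)*(-22) - 45459)*(26596 - 46639) = (-11/7 - 45459)*(-20043) = -318224/7*(-20043) = 6378163632/7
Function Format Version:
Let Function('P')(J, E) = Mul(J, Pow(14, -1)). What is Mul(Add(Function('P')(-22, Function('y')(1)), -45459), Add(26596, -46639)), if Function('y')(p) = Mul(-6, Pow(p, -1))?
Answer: Rational(6378163632, 7) ≈ 9.1117e+8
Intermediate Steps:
Function('P')(J, E) = Mul(Rational(1, 14), J) (Function('P')(J, E) = Mul(J, Rational(1, 14)) = Mul(Rational(1, 14), J))
Mul(Add(Function('P')(-22, Function('y')(1)), -45459), Add(26596, -46639)) = Mul(Add(Mul(Rational(1, 14), -22), -45459), Add(26596, -46639)) = Mul(Add(Rational(-11, 7), -45459), -20043) = Mul(Rational(-318224, 7), -20043) = Rational(6378163632, 7)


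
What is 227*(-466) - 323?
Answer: -106105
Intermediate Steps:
227*(-466) - 323 = -105782 - 323 = -106105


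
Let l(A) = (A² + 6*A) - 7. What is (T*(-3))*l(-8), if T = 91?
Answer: -2457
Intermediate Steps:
l(A) = -7 + A² + 6*A
(T*(-3))*l(-8) = (91*(-3))*(-7 + (-8)² + 6*(-8)) = -273*(-7 + 64 - 48) = -273*9 = -2457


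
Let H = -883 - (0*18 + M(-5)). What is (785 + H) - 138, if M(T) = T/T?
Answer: -237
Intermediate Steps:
M(T) = 1
H = -884 (H = -883 - (0*18 + 1) = -883 - (0 + 1) = -883 - 1*1 = -883 - 1 = -884)
(785 + H) - 138 = (785 - 884) - 138 = -99 - 138 = -237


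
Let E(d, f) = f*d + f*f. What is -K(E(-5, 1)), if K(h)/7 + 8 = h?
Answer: 84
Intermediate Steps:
E(d, f) = f² + d*f (E(d, f) = d*f + f² = f² + d*f)
K(h) = -56 + 7*h
-K(E(-5, 1)) = -(-56 + 7*(1*(-5 + 1))) = -(-56 + 7*(1*(-4))) = -(-56 + 7*(-4)) = -(-56 - 28) = -1*(-84) = 84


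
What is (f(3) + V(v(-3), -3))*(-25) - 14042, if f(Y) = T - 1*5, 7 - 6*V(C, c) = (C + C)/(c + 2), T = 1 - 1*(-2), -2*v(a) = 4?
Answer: -28009/2 ≈ -14005.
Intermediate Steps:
v(a) = -2 (v(a) = -½*4 = -2)
T = 3 (T = 1 + 2 = 3)
V(C, c) = 7/6 - C/(3*(2 + c)) (V(C, c) = 7/6 - (C + C)/(6*(c + 2)) = 7/6 - 2*C/(6*(2 + c)) = 7/6 - C/(3*(2 + c)))
f(Y) = -2 (f(Y) = 3 - 1*5 = 3 - 5 = -2)
(f(3) + V(v(-3), -3))*(-25) - 14042 = (-2 + (14 - 2*(-2) + 7*(-3))/(6*(2 - 3)))*(-25) - 14042 = (-2 + (⅙)*(14 + 4 - 21)/(-1))*(-25) - 14042 = (-2 + (⅙)*(-1)*(-3))*(-25) - 14042 = (-2 + ½)*(-25) - 14042 = -3/2*(-25) - 14042 = 75/2 - 14042 = -28009/2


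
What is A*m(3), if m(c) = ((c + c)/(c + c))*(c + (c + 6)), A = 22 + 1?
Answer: 276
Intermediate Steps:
A = 23
m(c) = 6 + 2*c (m(c) = ((2*c)/((2*c)))*(c + (6 + c)) = ((2*c)*(1/(2*c)))*(6 + 2*c) = 1*(6 + 2*c) = 6 + 2*c)
A*m(3) = 23*(6 + 2*3) = 23*(6 + 6) = 23*12 = 276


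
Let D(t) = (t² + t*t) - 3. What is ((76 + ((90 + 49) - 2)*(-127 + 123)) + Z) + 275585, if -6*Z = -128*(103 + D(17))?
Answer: 289577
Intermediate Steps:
D(t) = -3 + 2*t² (D(t) = (t² + t²) - 3 = 2*t² - 3 = -3 + 2*t²)
Z = 14464 (Z = -(-64)*(103 + (-3 + 2*17²))/3 = -(-64)*(103 + (-3 + 2*289))/3 = -(-64)*(103 + (-3 + 578))/3 = -(-64)*(103 + 575)/3 = -(-64)*678/3 = -⅙*(-86784) = 14464)
((76 + ((90 + 49) - 2)*(-127 + 123)) + Z) + 275585 = ((76 + ((90 + 49) - 2)*(-127 + 123)) + 14464) + 275585 = ((76 + (139 - 2)*(-4)) + 14464) + 275585 = ((76 + 137*(-4)) + 14464) + 275585 = ((76 - 548) + 14464) + 275585 = (-472 + 14464) + 275585 = 13992 + 275585 = 289577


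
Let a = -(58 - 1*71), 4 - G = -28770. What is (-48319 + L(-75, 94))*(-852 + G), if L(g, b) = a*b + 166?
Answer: -1310407382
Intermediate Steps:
G = 28774 (G = 4 - 1*(-28770) = 4 + 28770 = 28774)
a = 13 (a = -(58 - 71) = -1*(-13) = 13)
L(g, b) = 166 + 13*b (L(g, b) = 13*b + 166 = 166 + 13*b)
(-48319 + L(-75, 94))*(-852 + G) = (-48319 + (166 + 13*94))*(-852 + 28774) = (-48319 + (166 + 1222))*27922 = (-48319 + 1388)*27922 = -46931*27922 = -1310407382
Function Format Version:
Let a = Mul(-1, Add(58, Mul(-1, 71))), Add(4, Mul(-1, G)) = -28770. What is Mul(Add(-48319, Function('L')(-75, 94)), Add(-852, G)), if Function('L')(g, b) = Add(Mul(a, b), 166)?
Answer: -1310407382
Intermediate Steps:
G = 28774 (G = Add(4, Mul(-1, -28770)) = Add(4, 28770) = 28774)
a = 13 (a = Mul(-1, Add(58, -71)) = Mul(-1, -13) = 13)
Function('L')(g, b) = Add(166, Mul(13, b)) (Function('L')(g, b) = Add(Mul(13, b), 166) = Add(166, Mul(13, b)))
Mul(Add(-48319, Function('L')(-75, 94)), Add(-852, G)) = Mul(Add(-48319, Add(166, Mul(13, 94))), Add(-852, 28774)) = Mul(Add(-48319, Add(166, 1222)), 27922) = Mul(Add(-48319, 1388), 27922) = Mul(-46931, 27922) = -1310407382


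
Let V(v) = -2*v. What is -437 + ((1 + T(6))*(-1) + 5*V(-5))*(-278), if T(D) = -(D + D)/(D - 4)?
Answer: -15727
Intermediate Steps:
T(D) = -2*D/(-4 + D)
-437 + ((1 + T(6))*(-1) + 5*V(-5))*(-278) = -437 + ((1 - 2*6/(-4 + 6))*(-1) + 5*(-2*(-5)))*(-278) = -437 + ((1 - 2*6/2)*(-1) + 5*10)*(-278) = -437 + ((1 - 2*6*1/2)*(-1) + 50)*(-278) = -437 + ((1 - 6)*(-1) + 50)*(-278) = -437 + (-5*(-1) + 50)*(-278) = -437 + (5 + 50)*(-278) = -437 + 55*(-278) = -437 - 15290 = -15727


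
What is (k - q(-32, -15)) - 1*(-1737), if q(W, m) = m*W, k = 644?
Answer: 1901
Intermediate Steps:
q(W, m) = W*m
(k - q(-32, -15)) - 1*(-1737) = (644 - (-32)*(-15)) - 1*(-1737) = (644 - 1*480) + 1737 = (644 - 480) + 1737 = 164 + 1737 = 1901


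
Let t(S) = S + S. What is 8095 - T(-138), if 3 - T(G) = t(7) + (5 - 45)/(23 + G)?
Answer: 186446/23 ≈ 8106.3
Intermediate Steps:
t(S) = 2*S
T(G) = -11 + 40/(23 + G) (T(G) = 3 - (2*7 + (5 - 45)/(23 + G)) = 3 - (14 - 40/(23 + G)) = 3 + (-14 + 40/(23 + G)) = -11 + 40/(23 + G))
8095 - T(-138) = 8095 - (-213 - 11*(-138))/(23 - 138) = 8095 - (-213 + 1518)/(-115) = 8095 - (-1)*1305/115 = 8095 - 1*(-261/23) = 8095 + 261/23 = 186446/23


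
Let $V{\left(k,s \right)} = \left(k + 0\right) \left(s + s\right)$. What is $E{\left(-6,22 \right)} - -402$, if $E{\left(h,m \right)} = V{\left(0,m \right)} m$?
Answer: $402$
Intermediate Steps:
$V{\left(k,s \right)} = 2 k s$ ($V{\left(k,s \right)} = k 2 s = 2 k s$)
$E{\left(h,m \right)} = 0$ ($E{\left(h,m \right)} = 2 \cdot 0 m m = 0 m = 0$)
$E{\left(-6,22 \right)} - -402 = 0 - -402 = 0 + 402 = 402$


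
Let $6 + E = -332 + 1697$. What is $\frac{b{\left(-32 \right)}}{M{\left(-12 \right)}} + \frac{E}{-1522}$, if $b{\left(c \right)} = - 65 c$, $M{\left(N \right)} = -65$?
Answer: $- \frac{50063}{1522} \approx -32.893$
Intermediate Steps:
$E = 1359$ ($E = -6 + \left(-332 + 1697\right) = -6 + 1365 = 1359$)
$\frac{b{\left(-32 \right)}}{M{\left(-12 \right)}} + \frac{E}{-1522} = \frac{\left(-65\right) \left(-32\right)}{-65} + \frac{1359}{-1522} = 2080 \left(- \frac{1}{65}\right) + 1359 \left(- \frac{1}{1522}\right) = -32 - \frac{1359}{1522} = - \frac{50063}{1522}$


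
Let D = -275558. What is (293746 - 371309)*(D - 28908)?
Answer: 23615296358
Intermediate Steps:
(293746 - 371309)*(D - 28908) = (293746 - 371309)*(-275558 - 28908) = -77563*(-304466) = 23615296358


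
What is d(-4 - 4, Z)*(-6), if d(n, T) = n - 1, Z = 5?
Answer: 54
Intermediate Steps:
d(n, T) = -1 + n
d(-4 - 4, Z)*(-6) = (-1 + (-4 - 4))*(-6) = (-1 - 8)*(-6) = -9*(-6) = 54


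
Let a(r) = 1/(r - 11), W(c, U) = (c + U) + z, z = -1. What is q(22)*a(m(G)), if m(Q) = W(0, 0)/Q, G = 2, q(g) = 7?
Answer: -14/23 ≈ -0.60870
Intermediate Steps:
W(c, U) = -1 + U + c (W(c, U) = (c + U) - 1 = (U + c) - 1 = -1 + U + c)
m(Q) = -1/Q (m(Q) = (-1 + 0 + 0)/Q = -1/Q)
a(r) = 1/(-11 + r)
q(22)*a(m(G)) = 7/(-11 - 1/2) = 7/(-11 - 1*½) = 7/(-11 - ½) = 7/(-23/2) = 7*(-2/23) = -14/23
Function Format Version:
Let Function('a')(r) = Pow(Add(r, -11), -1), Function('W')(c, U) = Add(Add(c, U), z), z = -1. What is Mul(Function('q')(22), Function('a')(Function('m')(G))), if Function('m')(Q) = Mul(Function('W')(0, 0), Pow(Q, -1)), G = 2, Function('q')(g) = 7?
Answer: Rational(-14, 23) ≈ -0.60870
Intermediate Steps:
Function('W')(c, U) = Add(-1, U, c) (Function('W')(c, U) = Add(Add(c, U), -1) = Add(Add(U, c), -1) = Add(-1, U, c))
Function('m')(Q) = Mul(-1, Pow(Q, -1)) (Function('m')(Q) = Mul(Add(-1, 0, 0), Pow(Q, -1)) = Mul(-1, Pow(Q, -1)))
Function('a')(r) = Pow(Add(-11, r), -1)
Mul(Function('q')(22), Function('a')(Function('m')(G))) = Mul(7, Pow(Add(-11, Mul(-1, Pow(2, -1))), -1)) = Mul(7, Pow(Add(-11, Mul(-1, Rational(1, 2))), -1)) = Mul(7, Pow(Add(-11, Rational(-1, 2)), -1)) = Mul(7, Pow(Rational(-23, 2), -1)) = Mul(7, Rational(-2, 23)) = Rational(-14, 23)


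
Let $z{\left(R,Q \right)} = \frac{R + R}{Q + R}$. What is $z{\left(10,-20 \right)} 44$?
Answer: $-88$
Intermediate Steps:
$z{\left(R,Q \right)} = \frac{2 R}{Q + R}$
$z{\left(10,-20 \right)} 44 = 2 \cdot 10 \frac{1}{-20 + 10} \cdot 44 = 2 \cdot 10 \frac{1}{-10} \cdot 44 = 2 \cdot 10 \left(- \frac{1}{10}\right) 44 = \left(-2\right) 44 = -88$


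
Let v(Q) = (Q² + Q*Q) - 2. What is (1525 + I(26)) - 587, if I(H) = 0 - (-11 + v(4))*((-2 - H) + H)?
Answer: 976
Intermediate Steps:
v(Q) = -2 + 2*Q² (v(Q) = (Q² + Q²) - 2 = 2*Q² - 2 = -2 + 2*Q²)
I(H) = 38 (I(H) = 0 - (-11 + (-2 + 2*4²))*((-2 - H) + H) = 0 - (-11 + (-2 + 2*16))*(-2) = 0 - (-11 + (-2 + 32))*(-2) = 0 - (-11 + 30)*(-2) = 0 - 19*(-2) = 0 - 1*(-38) = 0 + 38 = 38)
(1525 + I(26)) - 587 = (1525 + 38) - 587 = 1563 - 587 = 976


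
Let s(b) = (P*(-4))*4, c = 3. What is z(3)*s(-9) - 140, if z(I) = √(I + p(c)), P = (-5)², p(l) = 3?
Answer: -140 - 400*√6 ≈ -1119.8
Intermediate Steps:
P = 25
z(I) = √(3 + I) (z(I) = √(I + 3) = √(3 + I))
s(b) = -400 (s(b) = (25*(-4))*4 = -100*4 = -400)
z(3)*s(-9) - 140 = √(3 + 3)*(-400) - 140 = √6*(-400) - 140 = -400*√6 - 140 = -140 - 400*√6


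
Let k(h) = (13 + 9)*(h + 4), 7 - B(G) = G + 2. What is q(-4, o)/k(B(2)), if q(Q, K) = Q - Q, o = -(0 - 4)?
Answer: 0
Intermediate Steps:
o = 4 (o = -1*(-4) = 4)
q(Q, K) = 0
B(G) = 5 - G (B(G) = 7 - (G + 2) = 7 - (2 + G) = 7 + (-2 - G) = 5 - G)
k(h) = 88 + 22*h (k(h) = 22*(4 + h) = 88 + 22*h)
q(-4, o)/k(B(2)) = 0/(88 + 22*(5 - 1*2)) = 0/(88 + 22*(5 - 2)) = 0/(88 + 22*3) = 0/(88 + 66) = 0/154 = 0*(1/154) = 0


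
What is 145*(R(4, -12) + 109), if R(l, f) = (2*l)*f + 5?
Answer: 2610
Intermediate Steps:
R(l, f) = 5 + 2*f*l (R(l, f) = 2*f*l + 5 = 5 + 2*f*l)
145*(R(4, -12) + 109) = 145*((5 + 2*(-12)*4) + 109) = 145*((5 - 96) + 109) = 145*(-91 + 109) = 145*18 = 2610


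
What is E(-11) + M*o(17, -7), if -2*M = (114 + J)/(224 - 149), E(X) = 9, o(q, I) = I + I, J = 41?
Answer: 352/15 ≈ 23.467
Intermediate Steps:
o(q, I) = 2*I
M = -31/30 (M = -(114 + 41)/(2*(224 - 149)) = -155/(2*75) = -1/2*31/15 = -31/30 ≈ -1.0333)
E(-11) + M*o(17, -7) = 9 - 31*(-7)/15 = 9 - 31/30*(-14) = 9 + 217/15 = 352/15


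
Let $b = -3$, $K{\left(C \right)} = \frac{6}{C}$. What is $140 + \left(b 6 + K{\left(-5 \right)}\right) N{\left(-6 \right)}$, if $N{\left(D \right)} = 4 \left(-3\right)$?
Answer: $\frac{1852}{5} \approx 370.4$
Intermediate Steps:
$N{\left(D \right)} = -12$
$140 + \left(b 6 + K{\left(-5 \right)}\right) N{\left(-6 \right)} = 140 + \left(\left(-3\right) 6 + \frac{6}{-5}\right) \left(-12\right) = 140 + \left(-18 + 6 \left(- \frac{1}{5}\right)\right) \left(-12\right) = 140 + \left(-18 - \frac{6}{5}\right) \left(-12\right) = 140 - - \frac{1152}{5} = 140 + \frac{1152}{5} = \frac{1852}{5}$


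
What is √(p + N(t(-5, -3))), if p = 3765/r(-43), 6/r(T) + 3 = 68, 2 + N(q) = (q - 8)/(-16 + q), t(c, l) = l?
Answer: √58895098/38 ≈ 201.96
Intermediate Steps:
N(q) = -2 + (-8 + q)/(-16 + q) (N(q) = -2 + (q - 8)/(-16 + q) = -2 + (-8 + q)/(-16 + q))
r(T) = 6/65 (r(T) = 6/(-3 + 68) = 6/65)
p = 81575/2 (p = 3765/(6/65) = 3765*(65/6) = 81575/2 ≈ 40788.)
√(p + N(t(-5, -3))) = √(81575/2 + (24 - 1*(-3))/(-16 - 3)) = √(81575/2 + (24 + 3)/(-19)) = √(81575/2 - 1/19*27) = √(81575/2 - 27/19) = √(1549871/38) = √58895098/38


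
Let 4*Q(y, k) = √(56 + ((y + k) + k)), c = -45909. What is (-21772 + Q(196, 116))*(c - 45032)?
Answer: 3958934553/2 ≈ 1.9795e+9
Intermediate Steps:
Q(y, k) = √(56 + y + 2*k)/4 (Q(y, k) = √(56 + ((y + k) + k))/4 = √(56 + ((k + y) + k))/4 = √(56 + (y + 2*k))/4 = √(56 + y + 2*k)/4)
(-21772 + Q(196, 116))*(c - 45032) = (-21772 + √(56 + 196 + 2*116)/4)*(-45909 - 45032) = (-21772 + √(56 + 196 + 232)/4)*(-90941) = (-21772 + √484/4)*(-90941) = (-21772 + (¼)*22)*(-90941) = (-21772 + 11/2)*(-90941) = -43533/2*(-90941) = 3958934553/2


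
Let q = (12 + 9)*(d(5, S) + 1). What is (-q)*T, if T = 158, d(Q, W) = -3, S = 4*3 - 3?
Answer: 6636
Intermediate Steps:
S = 9 (S = 12 - 3 = 9)
q = -42 (q = (12 + 9)*(-3 + 1) = 21*(-2) = -42)
(-q)*T = -1*(-42)*158 = 42*158 = 6636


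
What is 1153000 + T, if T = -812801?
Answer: 340199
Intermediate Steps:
1153000 + T = 1153000 - 812801 = 340199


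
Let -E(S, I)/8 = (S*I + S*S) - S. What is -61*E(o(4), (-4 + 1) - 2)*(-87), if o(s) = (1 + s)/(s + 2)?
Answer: 548390/3 ≈ 1.8280e+5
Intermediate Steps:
o(s) = (1 + s)/(2 + s)
E(S, I) = -8*S² + 8*S - 8*I*S (E(S, I) = -8*((S*I + S*S) - S) = -8*((I*S + S²) - S) = -8*((S² + I*S) - S) = -8*(S² - S + I*S) = -8*S² + 8*S - 8*I*S)
-61*E(o(4), (-4 + 1) - 2)*(-87) = -488*(1 + 4)/(2 + 4)*(1 - ((-4 + 1) - 2) - (1 + 4)/(2 + 4))*(-87) = -488*5/6*(1 - (-3 - 2) - 5/6)*(-87) = -488*(⅙)*5*(1 - 1*(-5) - 5/6)*(-87) = -488*5*(1 + 5 - 1*⅚)/6*(-87) = -488*5*(1 + 5 - ⅚)/6*(-87) = -488*5*31/(6*6)*(-87) = -61*310/9*(-87) = -18910/9*(-87) = 548390/3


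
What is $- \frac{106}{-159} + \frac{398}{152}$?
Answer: $\frac{749}{228} \approx 3.2851$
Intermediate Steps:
$- \frac{106}{-159} + \frac{398}{152} = \left(-106\right) \left(- \frac{1}{159}\right) + 398 \cdot \frac{1}{152} = \frac{2}{3} + \frac{199}{76} = \frac{749}{228}$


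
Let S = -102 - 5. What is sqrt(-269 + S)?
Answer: 2*I*sqrt(94) ≈ 19.391*I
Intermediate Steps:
S = -107
sqrt(-269 + S) = sqrt(-269 - 107) = sqrt(-376) = 2*I*sqrt(94)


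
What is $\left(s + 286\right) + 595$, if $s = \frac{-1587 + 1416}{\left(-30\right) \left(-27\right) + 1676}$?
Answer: $\frac{2189995}{2486} \approx 880.93$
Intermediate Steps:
$s = - \frac{171}{2486}$ ($s = - \frac{171}{810 + 1676} = - \frac{171}{2486} \approx -0.068785$)
$\left(s + 286\right) + 595 = \left(- \frac{171}{2486} + 286\right) + 595 = \frac{710825}{2486} + 595 = \frac{2189995}{2486}$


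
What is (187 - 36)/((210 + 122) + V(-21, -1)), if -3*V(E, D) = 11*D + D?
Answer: 151/336 ≈ 0.44940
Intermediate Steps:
V(E, D) = -4*D (V(E, D) = -(11*D + D)/3 = -4*D)
(187 - 36)/((210 + 122) + V(-21, -1)) = (187 - 36)/((210 + 122) - 4*(-1)) = 151/(332 + 4) = 151/336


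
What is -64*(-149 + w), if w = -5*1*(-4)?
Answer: 8256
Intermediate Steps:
w = 20 (w = -5*(-4) = 20)
-64*(-149 + w) = -64*(-149 + 20) = -64*(-129) = 8256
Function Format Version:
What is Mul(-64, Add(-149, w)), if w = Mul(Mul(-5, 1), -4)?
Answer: 8256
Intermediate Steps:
w = 20 (w = Mul(-5, -4) = 20)
Mul(-64, Add(-149, w)) = Mul(-64, Add(-149, 20)) = Mul(-64, -129) = 8256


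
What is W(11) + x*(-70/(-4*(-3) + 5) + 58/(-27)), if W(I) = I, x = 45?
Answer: -13819/51 ≈ -270.96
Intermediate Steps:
W(11) + x*(-70/(-4*(-3) + 5) + 58/(-27)) = 11 + 45*(-70/(-4*(-3) + 5) + 58/(-27)) = 11 + 45*(-70/(12 + 5) + 58*(-1/27)) = 11 + 45*(-70/17 - 58/27) = 11 + 45*(-2876/459) = 11 - 14380/51 = -13819/51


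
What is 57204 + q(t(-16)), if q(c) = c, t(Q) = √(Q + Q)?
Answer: 57204 + 4*I*√2 ≈ 57204.0 + 5.6569*I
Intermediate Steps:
t(Q) = √2*√Q (t(Q) = √(2*Q) = √2*√Q)
57204 + q(t(-16)) = 57204 + √2*√(-16) = 57204 + √2*(4*I) = 57204 + 4*I*√2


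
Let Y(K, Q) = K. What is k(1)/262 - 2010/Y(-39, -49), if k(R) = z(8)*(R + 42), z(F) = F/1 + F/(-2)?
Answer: 88888/1703 ≈ 52.195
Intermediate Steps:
z(F) = F/2 (z(F) = F*1 + F*(-½) = F - F/2 = F/2)
k(R) = 168 + 4*R (k(R) = ((½)*8)*(R + 42) = 4*(42 + R) = 168 + 4*R)
k(1)/262 - 2010/Y(-39, -49) = (168 + 4*1)/262 - 2010/(-39) = (168 + 4)*(1/262) - 2010*(-1/39) = 172*(1/262) + 670/13 = 86/131 + 670/13 = 88888/1703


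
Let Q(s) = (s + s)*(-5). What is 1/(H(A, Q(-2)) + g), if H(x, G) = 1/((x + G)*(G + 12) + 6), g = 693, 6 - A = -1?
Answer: 870/602911 ≈ 0.0014430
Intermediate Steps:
A = 7 (A = 6 - 1*(-1) = 6 + 1 = 7)
Q(s) = -10*s (Q(s) = (2*s)*(-5) = -10*s)
H(x, G) = 1/(6 + (12 + G)*(G + x)) (H(x, G) = 1/((G + x)*(12 + G) + 6) = 1/((12 + G)*(G + x) + 6) = 1/(6 + (12 + G)*(G + x)))
1/(H(A, Q(-2)) + g) = 1/(1/(6 + (-10*(-2))**2 + 12*(-10*(-2)) + 12*7 - 10*(-2)*7) + 693) = 1/(1/(6 + 20**2 + 12*20 + 84 + 20*7) + 693) = 1/(1/(6 + 400 + 240 + 84 + 140) + 693) = 1/(1/870 + 693) = 1/(602911/870) = 870/602911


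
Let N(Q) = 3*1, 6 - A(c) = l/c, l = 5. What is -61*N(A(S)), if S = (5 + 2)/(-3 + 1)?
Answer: -183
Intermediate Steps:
S = -7/2 (S = 7/(-2) = 7*(-1/2) = -7/2 ≈ -3.5000)
A(c) = 6 - 5/c
N(Q) = 3
-61*N(A(S)) = -61*3 = -183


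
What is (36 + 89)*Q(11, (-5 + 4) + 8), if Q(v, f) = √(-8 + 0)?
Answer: 250*I*√2 ≈ 353.55*I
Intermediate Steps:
Q(v, f) = 2*I*√2 (Q(v, f) = √(-8) = 2*I*√2)
(36 + 89)*Q(11, (-5 + 4) + 8) = (36 + 89)*(2*I*√2) = 125*(2*I*√2) = 250*I*√2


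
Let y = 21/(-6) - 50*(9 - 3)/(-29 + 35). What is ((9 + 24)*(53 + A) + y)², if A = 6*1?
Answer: 14341369/4 ≈ 3.5853e+6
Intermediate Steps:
y = -107/2 (y = 21*(-⅙) - 50/1 = -7/2 - 50/1 = -7/2 - 50*1 = -7/2 - 50 = -107/2 ≈ -53.500)
A = 6
((9 + 24)*(53 + A) + y)² = ((9 + 24)*(53 + 6) - 107/2)² = (33*59 - 107/2)² = (1947 - 107/2)² = (3787/2)² = 14341369/4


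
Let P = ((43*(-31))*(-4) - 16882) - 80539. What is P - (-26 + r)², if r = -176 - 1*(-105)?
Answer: -101498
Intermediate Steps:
P = -92089 (P = (-1333*(-4) - 16882) - 80539 = (5332 - 16882) - 80539 = -11550 - 80539 = -92089)
r = -71 (r = -176 + 105 = -71)
P - (-26 + r)² = -92089 - (-26 - 71)² = -92089 - 1*(-97)² = -92089 - 1*9409 = -92089 - 9409 = -101498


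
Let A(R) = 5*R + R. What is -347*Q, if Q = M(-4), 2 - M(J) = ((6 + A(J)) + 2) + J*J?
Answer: -694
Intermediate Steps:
A(R) = 6*R
M(J) = -6 - J² - 6*J (M(J) = 2 - (((6 + 6*J) + 2) + J*J) = 2 - ((8 + 6*J) + J²) = 2 - (8 + J² + 6*J) = 2 + (-8 - J² - 6*J) = -6 - J² - 6*J)
Q = 2 (Q = -6 - 1*(-4)² - 6*(-4) = -6 - 1*16 + 24 = -6 - 16 + 24 = 2)
-347*Q = -347*2 = -694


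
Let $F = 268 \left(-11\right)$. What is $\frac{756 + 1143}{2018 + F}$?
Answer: $- \frac{633}{310} \approx -2.0419$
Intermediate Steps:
$F = -2948$
$\frac{756 + 1143}{2018 + F} = \frac{756 + 1143}{2018 - 2948} = \frac{1899}{-930} = 1899 \left(- \frac{1}{930}\right) = - \frac{633}{310}$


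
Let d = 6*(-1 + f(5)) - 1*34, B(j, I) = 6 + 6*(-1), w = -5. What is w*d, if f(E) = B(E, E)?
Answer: 200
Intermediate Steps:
B(j, I) = 0 (B(j, I) = 6 - 6 = 0)
f(E) = 0
d = -40 (d = 6*(-1 + 0) - 1*34 = 6*(-1) - 34 = -6 - 34 = -40)
w*d = -5*(-40) = 200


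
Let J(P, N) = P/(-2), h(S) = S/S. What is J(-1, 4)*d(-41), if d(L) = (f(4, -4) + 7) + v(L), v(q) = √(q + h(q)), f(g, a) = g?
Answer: 11/2 + I*√10 ≈ 5.5 + 3.1623*I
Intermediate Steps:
h(S) = 1
J(P, N) = -P/2 (J(P, N) = P*(-½) = -P/2)
v(q) = √(1 + q) (v(q) = √(q + 1) = √(1 + q))
d(L) = 11 + √(1 + L) (d(L) = (4 + 7) + √(1 + L) = 11 + √(1 + L))
J(-1, 4)*d(-41) = (-½*(-1))*(11 + √(1 - 41)) = (11 + √(-40))/2 = (11 + 2*I*√10)/2 = 11/2 + I*√10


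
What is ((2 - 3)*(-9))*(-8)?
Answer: -72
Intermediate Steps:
((2 - 3)*(-9))*(-8) = -1*(-9)*(-8) = 9*(-8) = -72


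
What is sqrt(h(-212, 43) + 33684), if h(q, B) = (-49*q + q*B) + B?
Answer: sqrt(34999) ≈ 187.08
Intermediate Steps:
h(q, B) = B - 49*q + B*q (h(q, B) = (-49*q + B*q) + B = B - 49*q + B*q)
sqrt(h(-212, 43) + 33684) = sqrt((43 - 49*(-212) + 43*(-212)) + 33684) = sqrt((43 + 10388 - 9116) + 33684) = sqrt(1315 + 33684) = sqrt(34999)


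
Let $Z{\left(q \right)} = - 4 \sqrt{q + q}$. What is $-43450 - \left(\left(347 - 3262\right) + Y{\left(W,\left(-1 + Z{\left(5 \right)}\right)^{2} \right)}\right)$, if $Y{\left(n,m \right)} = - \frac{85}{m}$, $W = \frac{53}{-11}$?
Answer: $- \frac{1024751650}{25281} - \frac{680 \sqrt{10}}{25281} \approx -40535.0$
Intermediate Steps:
$Z{\left(q \right)} = - 4 \sqrt{2} \sqrt{q}$ ($Z{\left(q \right)} = - 4 \sqrt{2 q} = - 4 \sqrt{2} \sqrt{q}$)
$W = - \frac{53}{11}$ ($W = 53 \left(- \frac{1}{11}\right) = - \frac{53}{11} \approx -4.8182$)
$-43450 - \left(\left(347 - 3262\right) + Y{\left(W,\left(-1 + Z{\left(5 \right)}\right)^{2} \right)}\right) = -43450 - \left(\left(347 - 3262\right) - \frac{85}{\left(-1 - 4 \sqrt{2} \sqrt{5}\right)^{2}}\right) = -43450 - \left(-2915 - \frac{85}{\left(-1 - 4 \sqrt{10}\right)^{2}}\right) = -43450 + \left(2915 + \frac{85}{\left(-1 - 4 \sqrt{10}\right)^{2}}\right) = -40535 + \frac{85}{\left(-1 - 4 \sqrt{10}\right)^{2}}$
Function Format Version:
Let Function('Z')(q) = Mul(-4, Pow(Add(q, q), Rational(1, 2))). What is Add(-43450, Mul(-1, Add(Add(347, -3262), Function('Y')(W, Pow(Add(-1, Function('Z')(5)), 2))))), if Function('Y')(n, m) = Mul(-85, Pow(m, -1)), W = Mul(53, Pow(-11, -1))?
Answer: Add(Rational(-1024751650, 25281), Mul(Rational(-680, 25281), Pow(10, Rational(1, 2)))) ≈ -40535.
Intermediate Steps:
Function('Z')(q) = Mul(-4, Pow(2, Rational(1, 2)), Pow(q, Rational(1, 2))) (Function('Z')(q) = Mul(-4, Pow(Mul(2, q), Rational(1, 2))) = Mul(-4, Mul(Pow(2, Rational(1, 2)), Pow(q, Rational(1, 2)))) = Mul(-4, Pow(2, Rational(1, 2)), Pow(q, Rational(1, 2))))
W = Rational(-53, 11) (W = Mul(53, Rational(-1, 11)) = Rational(-53, 11) ≈ -4.8182)
Add(-43450, Mul(-1, Add(Add(347, -3262), Function('Y')(W, Pow(Add(-1, Function('Z')(5)), 2))))) = Add(-43450, Mul(-1, Add(Add(347, -3262), Mul(-85, Pow(Pow(Add(-1, Mul(-4, Pow(2, Rational(1, 2)), Pow(5, Rational(1, 2)))), 2), -1))))) = Add(-43450, Mul(-1, Add(-2915, Mul(-85, Pow(Pow(Add(-1, Mul(-4, Pow(10, Rational(1, 2)))), 2), -1))))) = Add(-43450, Mul(-1, Add(-2915, Mul(-85, Pow(Add(-1, Mul(-4, Pow(10, Rational(1, 2)))), -2))))) = Add(-43450, Add(2915, Mul(85, Pow(Add(-1, Mul(-4, Pow(10, Rational(1, 2)))), -2)))) = Add(-40535, Mul(85, Pow(Add(-1, Mul(-4, Pow(10, Rational(1, 2)))), -2)))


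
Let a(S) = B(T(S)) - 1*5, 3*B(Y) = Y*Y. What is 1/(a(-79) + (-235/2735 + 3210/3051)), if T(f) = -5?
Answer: 556299/2391821 ≈ 0.23258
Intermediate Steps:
B(Y) = Y²/3 (B(Y) = (Y*Y)/3 = Y²/3)
a(S) = 10/3 (a(S) = (⅓)*(-5)² - 1*5 = (⅓)*25 - 5 = 25/3 - 5 = 10/3)
1/(a(-79) + (-235/2735 + 3210/3051)) = 1/(10/3 + (-235/2735 + 3210/3051)) = 1/(10/3 + (-235*1/2735 + 3210*(1/3051))) = 1/(10/3 + (-47/547 + 1070/1017)) = 1/(10/3 + 537491/556299) = 1/(2391821/556299) = 556299/2391821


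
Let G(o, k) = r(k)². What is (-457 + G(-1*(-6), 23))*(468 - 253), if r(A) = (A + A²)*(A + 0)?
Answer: 34655411185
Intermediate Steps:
r(A) = A*(A + A²) (r(A) = (A + A²)*A = A*(A + A²))
G(o, k) = k⁴*(1 + k)² (G(o, k) = (k²*(1 + k))² = k⁴*(1 + k)²)
(-457 + G(-1*(-6), 23))*(468 - 253) = (-457 + 23⁴*(1 + 23)²)*(468 - 253) = (-457 + 279841*24²)*215 = (-457 + 279841*576)*215 = (-457 + 161188416)*215 = 161187959*215 = 34655411185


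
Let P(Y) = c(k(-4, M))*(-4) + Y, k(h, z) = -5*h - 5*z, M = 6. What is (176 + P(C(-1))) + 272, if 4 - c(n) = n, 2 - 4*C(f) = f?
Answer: 1571/4 ≈ 392.75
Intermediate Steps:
C(f) = 1/2 - f/4
c(n) = 4 - n
P(Y) = -56 + Y (P(Y) = (4 - (-5*(-4) - 5*6))*(-4) + Y = (4 - (20 - 30))*(-4) + Y = (4 - 1*(-10))*(-4) + Y = (4 + 10)*(-4) + Y = 14*(-4) + Y = -56 + Y)
(176 + P(C(-1))) + 272 = (176 + (-56 + (1/2 - 1/4*(-1)))) + 272 = (176 + (-56 + (1/2 + 1/4))) + 272 = (176 + (-56 + 3/4)) + 272 = (176 - 221/4) + 272 = 483/4 + 272 = 1571/4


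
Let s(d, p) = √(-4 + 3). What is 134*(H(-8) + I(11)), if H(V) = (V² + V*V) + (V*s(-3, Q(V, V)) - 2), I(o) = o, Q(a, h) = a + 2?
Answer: 18358 - 1072*I ≈ 18358.0 - 1072.0*I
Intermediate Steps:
Q(a, h) = 2 + a
s(d, p) = I (s(d, p) = √(-1) = I)
H(V) = -2 + 2*V² + I*V (H(V) = (V² + V*V) + (V*I - 2) = (V² + V²) + (I*V - 2) = 2*V² + (-2 + I*V) = -2 + 2*V² + I*V)
134*(H(-8) + I(11)) = 134*((-2 + 2*(-8)² + I*(-8)) + 11) = 134*((-2 + 2*64 - 8*I) + 11) = 134*((-2 + 128 - 8*I) + 11) = 134*((126 - 8*I) + 11) = 134*(137 - 8*I) = 18358 - 1072*I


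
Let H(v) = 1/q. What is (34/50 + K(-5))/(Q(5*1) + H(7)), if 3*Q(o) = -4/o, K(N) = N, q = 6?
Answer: 216/5 ≈ 43.200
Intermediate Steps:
H(v) = ⅙ (H(v) = 1/6 = ⅙)
Q(o) = -4/(3*o) (Q(o) = (-4/o)/3 = -4/(3*o))
(34/50 + K(-5))/(Q(5*1) + H(7)) = (34/50 - 5)/(-4/(3*(5*1)) + ⅙) = (34*(1/50) - 5)/(-4/3/5 + ⅙) = (17/25 - 5)/(-4/3*⅕ + ⅙) = -108/(25*(-4/15 + ⅙)) = -108/(25*(-⅒)) = -108/25*(-10) = 216/5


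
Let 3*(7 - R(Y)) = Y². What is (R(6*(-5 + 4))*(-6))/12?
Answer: 5/2 ≈ 2.5000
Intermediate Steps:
R(Y) = 7 - Y²/3
(R(6*(-5 + 4))*(-6))/12 = ((7 - 36*(-5 + 4)²/3)*(-6))/12 = ((7 - (6*(-1))²/3)*(-6))*(1/12) = ((7 - ⅓*(-6)²)*(-6))*(1/12) = ((7 - ⅓*36)*(-6))*(1/12) = ((7 - 12)*(-6))*(1/12) = -5*(-6)*(1/12) = 30*(1/12) = 5/2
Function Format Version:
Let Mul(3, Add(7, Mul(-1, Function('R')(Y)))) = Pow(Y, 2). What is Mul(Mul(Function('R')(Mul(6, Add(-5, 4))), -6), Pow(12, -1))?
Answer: Rational(5, 2) ≈ 2.5000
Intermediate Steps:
Function('R')(Y) = Add(7, Mul(Rational(-1, 3), Pow(Y, 2)))
Mul(Mul(Function('R')(Mul(6, Add(-5, 4))), -6), Pow(12, -1)) = Mul(Mul(Add(7, Mul(Rational(-1, 3), Pow(Mul(6, Add(-5, 4)), 2))), -6), Pow(12, -1)) = Mul(Mul(Add(7, Mul(Rational(-1, 3), Pow(Mul(6, -1), 2))), -6), Rational(1, 12)) = Mul(Mul(Add(7, Mul(Rational(-1, 3), Pow(-6, 2))), -6), Rational(1, 12)) = Mul(Mul(Add(7, Mul(Rational(-1, 3), 36)), -6), Rational(1, 12)) = Mul(Mul(Add(7, -12), -6), Rational(1, 12)) = Mul(Mul(-5, -6), Rational(1, 12)) = Mul(30, Rational(1, 12)) = Rational(5, 2)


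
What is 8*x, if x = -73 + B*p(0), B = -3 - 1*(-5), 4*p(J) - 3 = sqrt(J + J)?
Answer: -572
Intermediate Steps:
p(J) = 3/4 + sqrt(2)*sqrt(J)/4 (p(J) = 3/4 + sqrt(J + J)/4 = 3/4 + sqrt(2*J)/4 = 3/4 + (sqrt(2)*sqrt(J))/4 = 3/4 + sqrt(2)*sqrt(J)/4)
B = 2 (B = -3 + 5 = 2)
x = -143/2 (x = -73 + 2*(3/4 + sqrt(2)*sqrt(0)/4) = -73 + 2*(3/4 + (1/4)*sqrt(2)*0) = -73 + 2*(3/4 + 0) = -73 + 2*(3/4) = -73 + 3/2 = -143/2 ≈ -71.500)
8*x = 8*(-143/2) = -572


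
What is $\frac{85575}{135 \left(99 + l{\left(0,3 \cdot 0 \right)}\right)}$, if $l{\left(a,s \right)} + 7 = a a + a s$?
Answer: $\frac{5705}{828} \approx 6.8901$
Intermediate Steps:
$l{\left(a,s \right)} = -7 + a^{2} + a s$ ($l{\left(a,s \right)} = -7 + \left(a a + a s\right) = -7 + \left(a^{2} + a s\right) = -7 + a^{2} + a s$)
$\frac{85575}{135 \left(99 + l{\left(0,3 \cdot 0 \right)}\right)} = \frac{85575}{135 \left(99 + \left(-7 + 0^{2} + 0 \cdot 3 \cdot 0\right)\right)} = \frac{85575}{135 \left(99 + \left(-7 + 0 + 0 \cdot 0\right)\right)} = \frac{85575}{135 \left(99 + \left(-7 + 0 + 0\right)\right)} = \frac{85575}{135 \left(99 - 7\right)} = \frac{85575}{135 \cdot 92} = \frac{85575}{12420} = 85575 \cdot \frac{1}{12420} = \frac{5705}{828}$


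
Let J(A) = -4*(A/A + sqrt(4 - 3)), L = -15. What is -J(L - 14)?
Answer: 8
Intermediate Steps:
J(A) = -8 (J(A) = -4*(1 + sqrt(1)) = -4*(1 + 1) = -4*2 = -8)
-J(L - 14) = -1*(-8) = 8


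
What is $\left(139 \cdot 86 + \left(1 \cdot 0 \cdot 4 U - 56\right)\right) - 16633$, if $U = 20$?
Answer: $-4735$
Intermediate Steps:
$\left(139 \cdot 86 + \left(1 \cdot 0 \cdot 4 U - 56\right)\right) - 16633 = \left(139 \cdot 86 - \left(56 - 1 \cdot 0 \cdot 4 \cdot 20\right)\right) - 16633 = \left(11954 - \left(56 - 0 \cdot 4 \cdot 20\right)\right) - 16633 = \left(11954 + \left(0 \cdot 20 - 56\right)\right) - 16633 = \left(11954 + \left(0 - 56\right)\right) - 16633 = \left(11954 - 56\right) - 16633 = 11898 - 16633 = -4735$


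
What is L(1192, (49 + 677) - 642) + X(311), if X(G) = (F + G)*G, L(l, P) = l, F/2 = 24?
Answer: 112841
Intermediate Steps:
F = 48 (F = 2*24 = 48)
X(G) = G*(48 + G) (X(G) = (48 + G)*G = G*(48 + G))
L(1192, (49 + 677) - 642) + X(311) = 1192 + 311*(48 + 311) = 1192 + 311*359 = 1192 + 111649 = 112841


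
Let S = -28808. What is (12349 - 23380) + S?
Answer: -39839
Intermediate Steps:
(12349 - 23380) + S = (12349 - 23380) - 28808 = -11031 - 28808 = -39839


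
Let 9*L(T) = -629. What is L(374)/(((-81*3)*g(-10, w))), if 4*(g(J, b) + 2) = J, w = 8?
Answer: -1258/19683 ≈ -0.063913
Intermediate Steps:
g(J, b) = -2 + J/4
L(T) = -629/9 (L(T) = (⅑)*(-629) = -629/9)
L(374)/(((-81*3)*g(-10, w))) = -629*(-1/(243*(-2 + (¼)*(-10))))/9 = -629*(-1/(243*(-2 - 5/2)))/9 = -629/(9*((-243*(-9/2)))) = -629/(9*2187/2) = -629/9*2/2187 = -1258/19683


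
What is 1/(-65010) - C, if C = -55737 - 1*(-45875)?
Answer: 641128619/65010 ≈ 9862.0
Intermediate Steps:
C = -9862 (C = -55737 + 45875 = -9862)
1/(-65010) - C = 1/(-65010) - 1*(-9862) = -1/65010 + 9862 = 641128619/65010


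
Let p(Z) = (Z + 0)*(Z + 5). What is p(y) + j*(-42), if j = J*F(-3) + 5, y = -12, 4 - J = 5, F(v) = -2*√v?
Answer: -126 - 84*I*√3 ≈ -126.0 - 145.49*I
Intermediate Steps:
J = -1 (J = 4 - 1*5 = 4 - 5 = -1)
p(Z) = Z*(5 + Z)
j = 5 + 2*I*√3 (j = -(-2)*√(-3) + 5 = -(-2)*I*√3 + 5 = 2*I*√3 + 5 = 5 + 2*I*√3 ≈ 5.0 + 3.4641*I)
p(y) + j*(-42) = -12*(5 - 12) + (5 + 2*I*√3)*(-42) = -12*(-7) + (-210 - 84*I*√3) = 84 + (-210 - 84*I*√3) = -126 - 84*I*√3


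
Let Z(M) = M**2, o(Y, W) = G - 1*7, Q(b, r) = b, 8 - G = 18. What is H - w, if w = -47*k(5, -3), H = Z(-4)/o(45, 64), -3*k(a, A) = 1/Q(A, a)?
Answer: 655/153 ≈ 4.2810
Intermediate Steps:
G = -10 (G = 8 - 1*18 = 8 - 18 = -10)
o(Y, W) = -17 (o(Y, W) = -10 - 1*7 = -10 - 7 = -17)
k(a, A) = -1/(3*A)
H = -16/17 (H = (-4)**2/(-17) = 16*(-1/17) = -16/17 ≈ -0.94118)
w = -47/9 (w = -(-47)/(3*(-3)) = -(-47)*(-1)/(3*3) = -47*1/9 = -47/9 ≈ -5.2222)
H - w = -16/17 - 1*(-47/9) = -16/17 + 47/9 = 655/153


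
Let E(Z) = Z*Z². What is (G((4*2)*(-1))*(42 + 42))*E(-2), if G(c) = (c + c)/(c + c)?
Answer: -672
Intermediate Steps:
G(c) = 1 (G(c) = (2*c)/((2*c)) = (2*c)*(1/(2*c)) = 1)
E(Z) = Z³
(G((4*2)*(-1))*(42 + 42))*E(-2) = (1*(42 + 42))*(-2)³ = (1*84)*(-8) = 84*(-8) = -672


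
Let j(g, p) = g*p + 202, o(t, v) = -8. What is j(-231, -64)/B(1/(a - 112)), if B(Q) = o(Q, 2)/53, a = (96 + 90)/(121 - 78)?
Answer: -397129/4 ≈ -99282.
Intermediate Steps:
a = 186/43 ≈ 4.3256
j(g, p) = 202 + g*p
B(Q) = -8/53
j(-231, -64)/B(1/(a - 112)) = (202 - 231*(-64))/(-8/53) = (202 + 14784)*(-53/8) = 14986*(-53/8) = -397129/4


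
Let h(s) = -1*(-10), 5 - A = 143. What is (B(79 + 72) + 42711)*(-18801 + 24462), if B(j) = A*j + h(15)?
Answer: 123879663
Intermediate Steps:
A = -138 (A = 5 - 1*143 = 5 - 143 = -138)
h(s) = 10
B(j) = 10 - 138*j (B(j) = -138*j + 10 = 10 - 138*j)
(B(79 + 72) + 42711)*(-18801 + 24462) = ((10 - 138*(79 + 72)) + 42711)*(-18801 + 24462) = ((10 - 138*151) + 42711)*5661 = ((10 - 20838) + 42711)*5661 = (-20828 + 42711)*5661 = 21883*5661 = 123879663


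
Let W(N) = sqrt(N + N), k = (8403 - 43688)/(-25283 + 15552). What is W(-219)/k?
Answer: 9731*I*sqrt(438)/35285 ≈ 5.7717*I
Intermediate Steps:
k = 35285/9731 (k = -35285/(-9731) = -35285*(-1/9731) = 35285/9731 ≈ 3.6260)
W(N) = sqrt(2)*sqrt(N) (W(N) = sqrt(2*N) = sqrt(2)*sqrt(N))
W(-219)/k = (sqrt(2)*sqrt(-219))/(35285/9731) = (sqrt(2)*(I*sqrt(219)))*(9731/35285) = (I*sqrt(438))*(9731/35285) = 9731*I*sqrt(438)/35285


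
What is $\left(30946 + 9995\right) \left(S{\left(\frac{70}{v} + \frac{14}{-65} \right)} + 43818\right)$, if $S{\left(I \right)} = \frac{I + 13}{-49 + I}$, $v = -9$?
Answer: $\frac{59812058321469}{33341} \approx 1.7939 \cdot 10^{9}$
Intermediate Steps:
$S{\left(I \right)} = \frac{13 + I}{-49 + I}$
$\left(30946 + 9995\right) \left(S{\left(\frac{70}{v} + \frac{14}{-65} \right)} + 43818\right) = \left(30946 + 9995\right) \left(\frac{13 + \left(\frac{70}{-9} + \frac{14}{-65}\right)}{-49 + \left(\frac{70}{-9} + \frac{14}{-65}\right)} + 43818\right) = 40941 \left(\frac{13 + \left(70 \left(- \frac{1}{9}\right) + 14 \left(- \frac{1}{65}\right)\right)}{-49 + \left(70 \left(- \frac{1}{9}\right) + 14 \left(- \frac{1}{65}\right)\right)} + 43818\right) = 40941 \left(\frac{13 - \frac{4676}{585}}{-49 - \frac{4676}{585}} + 43818\right) = 40941 \left(\frac{1}{- \frac{33341}{585}} \cdot \frac{2929}{585} + 43818\right) = 40941 \left(\left(- \frac{585}{33341}\right) \frac{2929}{585} + 43818\right) = 40941 \left(- \frac{2929}{33341} + 43818\right) = 40941 \cdot \frac{1460933009}{33341} = \frac{59812058321469}{33341}$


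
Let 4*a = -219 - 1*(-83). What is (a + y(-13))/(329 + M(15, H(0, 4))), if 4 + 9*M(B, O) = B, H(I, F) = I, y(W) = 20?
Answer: -63/1486 ≈ -0.042396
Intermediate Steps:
M(B, O) = -4/9 + B/9
a = -34 (a = (-219 - 1*(-83))/4 = (-219 + 83)/4 = (1/4)*(-136) = -34)
(a + y(-13))/(329 + M(15, H(0, 4))) = (-34 + 20)/(329 + (-4/9 + (1/9)*15)) = -14/(329 + (-4/9 + 5/3)) = -14/(329 + 11/9) = -14/2972/9 = -14*9/2972 = -63/1486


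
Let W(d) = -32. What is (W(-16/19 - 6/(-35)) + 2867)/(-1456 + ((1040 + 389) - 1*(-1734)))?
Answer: 945/569 ≈ 1.6608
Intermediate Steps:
(W(-16/19 - 6/(-35)) + 2867)/(-1456 + ((1040 + 389) - 1*(-1734))) = (-32 + 2867)/(-1456 + ((1040 + 389) - 1*(-1734))) = 2835/(-1456 + (1429 + 1734)) = 2835/(-1456 + 3163) = 2835/1707 = 2835*(1/1707) = 945/569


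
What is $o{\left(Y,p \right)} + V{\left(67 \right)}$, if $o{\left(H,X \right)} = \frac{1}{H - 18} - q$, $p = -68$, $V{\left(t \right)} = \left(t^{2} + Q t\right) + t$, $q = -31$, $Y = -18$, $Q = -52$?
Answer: $\frac{39707}{36} \approx 1103.0$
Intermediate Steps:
$V{\left(t \right)} = t^{2} - 51 t$ ($V{\left(t \right)} = \left(t^{2} - 52 t\right) + t = t^{2} - 51 t$)
$o{\left(H,X \right)} = 31 + \frac{1}{-18 + H}$ ($o{\left(H,X \right)} = \frac{1}{H - 18} - -31 = \frac{1}{-18 + H} + 31 = 31 + \frac{1}{-18 + H}$)
$o{\left(Y,p \right)} + V{\left(67 \right)} = \frac{-557 + 31 \left(-18\right)}{-18 - 18} + 67 \left(-51 + 67\right) = \frac{-557 - 558}{-36} + 67 \cdot 16 = \left(- \frac{1}{36}\right) \left(-1115\right) + 1072 = \frac{1115}{36} + 1072 = \frac{39707}{36}$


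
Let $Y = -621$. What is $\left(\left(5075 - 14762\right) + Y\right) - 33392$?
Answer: $-43700$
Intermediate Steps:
$\left(\left(5075 - 14762\right) + Y\right) - 33392 = \left(\left(5075 - 14762\right) - 621\right) - 33392 = \left(-9687 - 621\right) - 33392 = -10308 - 33392 = -43700$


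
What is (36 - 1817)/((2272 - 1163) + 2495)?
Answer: -1781/3604 ≈ -0.49417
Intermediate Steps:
(36 - 1817)/((2272 - 1163) + 2495) = -1781/(1109 + 2495) = -1781/3604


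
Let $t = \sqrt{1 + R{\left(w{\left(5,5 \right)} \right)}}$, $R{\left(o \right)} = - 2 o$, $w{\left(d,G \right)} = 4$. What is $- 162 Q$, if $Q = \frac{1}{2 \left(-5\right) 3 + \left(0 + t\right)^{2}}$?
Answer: $\frac{162}{37} \approx 4.3784$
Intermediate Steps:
$t = i \sqrt{7}$ ($t = \sqrt{1 - 8} = \sqrt{-7} = i \sqrt{7} \approx 2.6458 i$)
$Q = - \frac{1}{37}$ ($Q = \frac{1}{2 \left(-5\right) 3 + \left(0 + i \sqrt{7}\right)^{2}} = \frac{1}{\left(-10\right) 3 + \left(i \sqrt{7}\right)^{2}} = \frac{1}{-30 - 7} = \frac{1}{-37} = - \frac{1}{37} \approx -0.027027$)
$- 162 Q = \left(-162\right) \left(- \frac{1}{37}\right) = \frac{162}{37}$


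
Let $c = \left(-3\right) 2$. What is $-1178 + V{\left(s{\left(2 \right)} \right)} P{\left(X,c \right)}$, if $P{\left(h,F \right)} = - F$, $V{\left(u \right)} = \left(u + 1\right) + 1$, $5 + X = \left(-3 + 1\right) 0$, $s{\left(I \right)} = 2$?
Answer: $-1154$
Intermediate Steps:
$X = -5$ ($X = -5 + \left(-3 + 1\right) 0 = -5 - 0 = -5 + 0 = -5$)
$c = -6$
$V{\left(u \right)} = 2 + u$ ($V{\left(u \right)} = \left(1 + u\right) + 1 = 2 + u$)
$-1178 + V{\left(s{\left(2 \right)} \right)} P{\left(X,c \right)} = -1178 + \left(2 + 2\right) \left(\left(-1\right) \left(-6\right)\right) = -1178 + 4 \cdot 6 = -1178 + 24 = -1154$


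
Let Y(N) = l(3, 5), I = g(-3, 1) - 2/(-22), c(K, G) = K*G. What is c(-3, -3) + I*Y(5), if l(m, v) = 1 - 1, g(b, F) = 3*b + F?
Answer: 9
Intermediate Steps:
g(b, F) = F + 3*b
c(K, G) = G*K
I = -87/11 (I = (1 + 3*(-3)) - 2/(-22) = (1 - 9) - 2*(-1)/22 = -8 - 1*(-1/11) = -8 + 1/11 = -87/11 ≈ -7.9091)
l(m, v) = 0
Y(N) = 0
c(-3, -3) + I*Y(5) = -3*(-3) - 87/11*0 = 9 + 0 = 9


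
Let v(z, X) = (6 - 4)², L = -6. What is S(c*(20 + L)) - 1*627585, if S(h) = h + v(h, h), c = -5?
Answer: -627651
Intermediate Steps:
v(z, X) = 4 (v(z, X) = 2² = 4)
S(h) = 4 + h (S(h) = h + 4 = 4 + h)
S(c*(20 + L)) - 1*627585 = (4 - 5*(20 - 6)) - 1*627585 = (4 - 5*14) - 627585 = (4 - 70) - 627585 = -66 - 627585 = -627651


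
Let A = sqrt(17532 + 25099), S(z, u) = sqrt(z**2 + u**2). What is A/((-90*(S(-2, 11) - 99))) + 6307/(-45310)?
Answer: -6307/45310 + sqrt(213155)/174168 + 11*sqrt(42631)/96760 ≈ -0.11307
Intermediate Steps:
S(z, u) = sqrt(u**2 + z**2)
A = sqrt(42631) ≈ 206.47
A/((-90*(S(-2, 11) - 99))) + 6307/(-45310) = sqrt(42631)/((-90*(sqrt(11**2 + (-2)**2) - 99))) + 6307/(-45310) = sqrt(42631)/((-90*(sqrt(121 + 4) - 99))) + 6307*(-1/45310) = sqrt(42631)/((-90*(sqrt(125) - 99))) - 6307/45310 = sqrt(42631)/((-90*(5*sqrt(5) - 99))) - 6307/45310 = sqrt(42631)/((-90*(-99 + 5*sqrt(5)))) - 6307/45310 = sqrt(42631)/(8910 - 450*sqrt(5)) - 6307/45310 = -6307/45310 + sqrt(42631)/(8910 - 450*sqrt(5))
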